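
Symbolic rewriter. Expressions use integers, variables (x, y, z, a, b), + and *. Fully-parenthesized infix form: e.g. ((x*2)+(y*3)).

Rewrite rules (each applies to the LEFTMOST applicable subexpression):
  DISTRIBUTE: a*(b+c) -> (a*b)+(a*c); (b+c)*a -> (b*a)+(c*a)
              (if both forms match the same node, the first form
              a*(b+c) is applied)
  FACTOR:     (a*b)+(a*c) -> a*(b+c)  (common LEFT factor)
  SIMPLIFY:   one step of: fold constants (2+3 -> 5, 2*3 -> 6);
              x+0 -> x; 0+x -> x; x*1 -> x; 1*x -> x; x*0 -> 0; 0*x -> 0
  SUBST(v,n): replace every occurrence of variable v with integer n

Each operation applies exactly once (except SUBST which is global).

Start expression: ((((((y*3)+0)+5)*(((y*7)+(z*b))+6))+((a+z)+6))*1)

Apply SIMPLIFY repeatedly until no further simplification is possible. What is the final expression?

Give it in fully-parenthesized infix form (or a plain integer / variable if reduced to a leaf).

Answer: ((((y*3)+5)*(((y*7)+(z*b))+6))+((a+z)+6))

Derivation:
Start: ((((((y*3)+0)+5)*(((y*7)+(z*b))+6))+((a+z)+6))*1)
Step 1: at root: ((((((y*3)+0)+5)*(((y*7)+(z*b))+6))+((a+z)+6))*1) -> (((((y*3)+0)+5)*(((y*7)+(z*b))+6))+((a+z)+6)); overall: ((((((y*3)+0)+5)*(((y*7)+(z*b))+6))+((a+z)+6))*1) -> (((((y*3)+0)+5)*(((y*7)+(z*b))+6))+((a+z)+6))
Step 2: at LLL: ((y*3)+0) -> (y*3); overall: (((((y*3)+0)+5)*(((y*7)+(z*b))+6))+((a+z)+6)) -> ((((y*3)+5)*(((y*7)+(z*b))+6))+((a+z)+6))
Fixed point: ((((y*3)+5)*(((y*7)+(z*b))+6))+((a+z)+6))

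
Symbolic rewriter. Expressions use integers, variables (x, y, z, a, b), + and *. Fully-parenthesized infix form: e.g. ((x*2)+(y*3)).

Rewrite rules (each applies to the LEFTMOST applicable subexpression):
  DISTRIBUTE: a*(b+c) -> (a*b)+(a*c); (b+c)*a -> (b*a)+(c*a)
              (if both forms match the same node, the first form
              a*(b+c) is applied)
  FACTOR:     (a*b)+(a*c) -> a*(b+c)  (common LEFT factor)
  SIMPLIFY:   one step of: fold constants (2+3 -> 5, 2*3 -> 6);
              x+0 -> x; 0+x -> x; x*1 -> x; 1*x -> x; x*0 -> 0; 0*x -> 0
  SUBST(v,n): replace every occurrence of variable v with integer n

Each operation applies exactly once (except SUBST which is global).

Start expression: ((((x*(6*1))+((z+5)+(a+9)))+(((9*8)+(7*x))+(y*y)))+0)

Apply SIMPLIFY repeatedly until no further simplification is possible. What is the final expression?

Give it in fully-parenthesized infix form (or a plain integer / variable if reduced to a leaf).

Start: ((((x*(6*1))+((z+5)+(a+9)))+(((9*8)+(7*x))+(y*y)))+0)
Step 1: at root: ((((x*(6*1))+((z+5)+(a+9)))+(((9*8)+(7*x))+(y*y)))+0) -> (((x*(6*1))+((z+5)+(a+9)))+(((9*8)+(7*x))+(y*y))); overall: ((((x*(6*1))+((z+5)+(a+9)))+(((9*8)+(7*x))+(y*y)))+0) -> (((x*(6*1))+((z+5)+(a+9)))+(((9*8)+(7*x))+(y*y)))
Step 2: at LLR: (6*1) -> 6; overall: (((x*(6*1))+((z+5)+(a+9)))+(((9*8)+(7*x))+(y*y))) -> (((x*6)+((z+5)+(a+9)))+(((9*8)+(7*x))+(y*y)))
Step 3: at RLL: (9*8) -> 72; overall: (((x*6)+((z+5)+(a+9)))+(((9*8)+(7*x))+(y*y))) -> (((x*6)+((z+5)+(a+9)))+((72+(7*x))+(y*y)))
Fixed point: (((x*6)+((z+5)+(a+9)))+((72+(7*x))+(y*y)))

Answer: (((x*6)+((z+5)+(a+9)))+((72+(7*x))+(y*y)))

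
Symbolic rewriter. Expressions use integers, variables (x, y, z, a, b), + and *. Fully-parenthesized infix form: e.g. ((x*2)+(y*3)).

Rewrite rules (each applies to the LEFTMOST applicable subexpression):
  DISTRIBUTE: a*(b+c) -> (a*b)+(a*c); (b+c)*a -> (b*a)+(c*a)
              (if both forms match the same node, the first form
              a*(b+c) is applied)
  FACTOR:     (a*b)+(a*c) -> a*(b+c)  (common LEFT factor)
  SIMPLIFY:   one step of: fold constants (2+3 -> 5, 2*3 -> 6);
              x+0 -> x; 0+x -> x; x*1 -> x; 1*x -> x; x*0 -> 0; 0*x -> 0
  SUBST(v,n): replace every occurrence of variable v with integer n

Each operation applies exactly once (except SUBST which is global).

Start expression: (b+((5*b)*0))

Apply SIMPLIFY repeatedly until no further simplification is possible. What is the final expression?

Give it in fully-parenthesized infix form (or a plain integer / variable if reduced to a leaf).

Answer: b

Derivation:
Start: (b+((5*b)*0))
Step 1: at R: ((5*b)*0) -> 0; overall: (b+((5*b)*0)) -> (b+0)
Step 2: at root: (b+0) -> b; overall: (b+0) -> b
Fixed point: b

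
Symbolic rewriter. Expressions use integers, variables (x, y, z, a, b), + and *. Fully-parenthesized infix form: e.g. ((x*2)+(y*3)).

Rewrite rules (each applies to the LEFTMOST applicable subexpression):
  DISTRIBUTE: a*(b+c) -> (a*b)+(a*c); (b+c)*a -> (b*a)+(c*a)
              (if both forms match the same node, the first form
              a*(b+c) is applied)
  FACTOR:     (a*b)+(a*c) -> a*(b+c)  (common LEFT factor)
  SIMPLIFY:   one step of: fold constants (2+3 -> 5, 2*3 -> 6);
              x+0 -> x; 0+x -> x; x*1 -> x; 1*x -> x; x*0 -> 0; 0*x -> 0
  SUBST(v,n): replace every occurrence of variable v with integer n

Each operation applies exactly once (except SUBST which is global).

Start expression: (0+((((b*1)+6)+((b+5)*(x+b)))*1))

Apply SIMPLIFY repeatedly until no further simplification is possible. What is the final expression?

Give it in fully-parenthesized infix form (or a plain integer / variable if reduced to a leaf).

Start: (0+((((b*1)+6)+((b+5)*(x+b)))*1))
Step 1: at root: (0+((((b*1)+6)+((b+5)*(x+b)))*1)) -> ((((b*1)+6)+((b+5)*(x+b)))*1); overall: (0+((((b*1)+6)+((b+5)*(x+b)))*1)) -> ((((b*1)+6)+((b+5)*(x+b)))*1)
Step 2: at root: ((((b*1)+6)+((b+5)*(x+b)))*1) -> (((b*1)+6)+((b+5)*(x+b))); overall: ((((b*1)+6)+((b+5)*(x+b)))*1) -> (((b*1)+6)+((b+5)*(x+b)))
Step 3: at LL: (b*1) -> b; overall: (((b*1)+6)+((b+5)*(x+b))) -> ((b+6)+((b+5)*(x+b)))
Fixed point: ((b+6)+((b+5)*(x+b)))

Answer: ((b+6)+((b+5)*(x+b)))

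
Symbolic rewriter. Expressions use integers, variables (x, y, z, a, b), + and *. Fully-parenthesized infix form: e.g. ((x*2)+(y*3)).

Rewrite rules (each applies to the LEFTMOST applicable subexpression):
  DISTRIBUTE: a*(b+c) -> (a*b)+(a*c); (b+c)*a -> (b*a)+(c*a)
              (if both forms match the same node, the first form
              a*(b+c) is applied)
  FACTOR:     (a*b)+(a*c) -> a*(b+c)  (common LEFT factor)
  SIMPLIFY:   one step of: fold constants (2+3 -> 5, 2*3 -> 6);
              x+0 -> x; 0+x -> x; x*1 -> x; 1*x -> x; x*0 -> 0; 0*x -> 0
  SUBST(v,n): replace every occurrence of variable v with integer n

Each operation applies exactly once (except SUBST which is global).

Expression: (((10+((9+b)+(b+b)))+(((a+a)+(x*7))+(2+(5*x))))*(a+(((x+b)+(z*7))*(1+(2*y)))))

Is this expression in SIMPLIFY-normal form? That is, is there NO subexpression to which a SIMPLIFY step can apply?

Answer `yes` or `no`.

Expression: (((10+((9+b)+(b+b)))+(((a+a)+(x*7))+(2+(5*x))))*(a+(((x+b)+(z*7))*(1+(2*y)))))
Scanning for simplifiable subexpressions (pre-order)...
  at root: (((10+((9+b)+(b+b)))+(((a+a)+(x*7))+(2+(5*x))))*(a+(((x+b)+(z*7))*(1+(2*y))))) (not simplifiable)
  at L: ((10+((9+b)+(b+b)))+(((a+a)+(x*7))+(2+(5*x)))) (not simplifiable)
  at LL: (10+((9+b)+(b+b))) (not simplifiable)
  at LLR: ((9+b)+(b+b)) (not simplifiable)
  at LLRL: (9+b) (not simplifiable)
  at LLRR: (b+b) (not simplifiable)
  at LR: (((a+a)+(x*7))+(2+(5*x))) (not simplifiable)
  at LRL: ((a+a)+(x*7)) (not simplifiable)
  at LRLL: (a+a) (not simplifiable)
  at LRLR: (x*7) (not simplifiable)
  at LRR: (2+(5*x)) (not simplifiable)
  at LRRR: (5*x) (not simplifiable)
  at R: (a+(((x+b)+(z*7))*(1+(2*y)))) (not simplifiable)
  at RR: (((x+b)+(z*7))*(1+(2*y))) (not simplifiable)
  at RRL: ((x+b)+(z*7)) (not simplifiable)
  at RRLL: (x+b) (not simplifiable)
  at RRLR: (z*7) (not simplifiable)
  at RRR: (1+(2*y)) (not simplifiable)
  at RRRR: (2*y) (not simplifiable)
Result: no simplifiable subexpression found -> normal form.

Answer: yes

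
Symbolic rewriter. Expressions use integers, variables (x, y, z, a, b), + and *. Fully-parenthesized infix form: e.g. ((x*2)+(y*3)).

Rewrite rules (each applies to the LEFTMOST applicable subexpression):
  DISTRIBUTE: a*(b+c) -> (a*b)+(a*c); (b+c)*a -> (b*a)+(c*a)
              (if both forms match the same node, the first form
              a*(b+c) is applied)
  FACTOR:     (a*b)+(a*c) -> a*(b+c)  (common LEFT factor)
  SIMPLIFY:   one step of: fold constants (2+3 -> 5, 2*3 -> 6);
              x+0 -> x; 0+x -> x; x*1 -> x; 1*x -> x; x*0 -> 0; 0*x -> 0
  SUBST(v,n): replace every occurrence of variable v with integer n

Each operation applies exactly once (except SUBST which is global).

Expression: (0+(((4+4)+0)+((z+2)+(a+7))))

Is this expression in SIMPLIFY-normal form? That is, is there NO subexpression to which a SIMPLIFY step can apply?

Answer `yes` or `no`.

Expression: (0+(((4+4)+0)+((z+2)+(a+7))))
Scanning for simplifiable subexpressions (pre-order)...
  at root: (0+(((4+4)+0)+((z+2)+(a+7)))) (SIMPLIFIABLE)
  at R: (((4+4)+0)+((z+2)+(a+7))) (not simplifiable)
  at RL: ((4+4)+0) (SIMPLIFIABLE)
  at RLL: (4+4) (SIMPLIFIABLE)
  at RR: ((z+2)+(a+7)) (not simplifiable)
  at RRL: (z+2) (not simplifiable)
  at RRR: (a+7) (not simplifiable)
Found simplifiable subexpr at path root: (0+(((4+4)+0)+((z+2)+(a+7))))
One SIMPLIFY step would give: (((4+4)+0)+((z+2)+(a+7)))
-> NOT in normal form.

Answer: no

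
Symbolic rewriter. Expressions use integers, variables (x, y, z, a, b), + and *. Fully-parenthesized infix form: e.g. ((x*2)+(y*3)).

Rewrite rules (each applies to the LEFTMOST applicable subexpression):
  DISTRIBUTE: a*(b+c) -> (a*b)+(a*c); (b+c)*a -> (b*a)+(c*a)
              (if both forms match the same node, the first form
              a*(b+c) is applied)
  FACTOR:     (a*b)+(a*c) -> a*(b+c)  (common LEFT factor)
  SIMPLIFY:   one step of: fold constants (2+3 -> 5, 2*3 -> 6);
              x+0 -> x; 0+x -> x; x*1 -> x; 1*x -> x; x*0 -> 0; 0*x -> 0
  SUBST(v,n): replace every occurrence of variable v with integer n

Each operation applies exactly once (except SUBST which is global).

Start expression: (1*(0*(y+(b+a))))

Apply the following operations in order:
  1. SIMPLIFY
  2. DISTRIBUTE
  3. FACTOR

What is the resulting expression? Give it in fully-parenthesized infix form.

Start: (1*(0*(y+(b+a))))
Apply SIMPLIFY at root (target: (1*(0*(y+(b+a))))): (1*(0*(y+(b+a)))) -> (0*(y+(b+a)))
Apply DISTRIBUTE at root (target: (0*(y+(b+a)))): (0*(y+(b+a))) -> ((0*y)+(0*(b+a)))
Apply FACTOR at root (target: ((0*y)+(0*(b+a)))): ((0*y)+(0*(b+a))) -> (0*(y+(b+a)))

Answer: (0*(y+(b+a)))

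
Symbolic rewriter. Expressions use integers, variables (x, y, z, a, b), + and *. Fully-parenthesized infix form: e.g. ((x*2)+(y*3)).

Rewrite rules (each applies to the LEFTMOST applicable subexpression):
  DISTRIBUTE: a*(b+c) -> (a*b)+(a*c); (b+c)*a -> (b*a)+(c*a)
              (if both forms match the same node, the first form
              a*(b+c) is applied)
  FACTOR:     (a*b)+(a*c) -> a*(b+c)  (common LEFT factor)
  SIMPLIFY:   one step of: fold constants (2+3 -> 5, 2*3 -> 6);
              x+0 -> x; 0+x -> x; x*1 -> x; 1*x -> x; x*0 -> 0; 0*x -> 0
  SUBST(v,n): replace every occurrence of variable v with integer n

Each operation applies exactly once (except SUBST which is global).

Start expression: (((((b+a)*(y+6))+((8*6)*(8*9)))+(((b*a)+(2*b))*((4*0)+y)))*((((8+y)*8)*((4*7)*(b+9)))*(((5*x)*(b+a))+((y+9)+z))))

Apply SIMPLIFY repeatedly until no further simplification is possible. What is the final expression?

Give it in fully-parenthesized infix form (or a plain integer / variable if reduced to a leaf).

Start: (((((b+a)*(y+6))+((8*6)*(8*9)))+(((b*a)+(2*b))*((4*0)+y)))*((((8+y)*8)*((4*7)*(b+9)))*(((5*x)*(b+a))+((y+9)+z))))
Step 1: at LLRL: (8*6) -> 48; overall: (((((b+a)*(y+6))+((8*6)*(8*9)))+(((b*a)+(2*b))*((4*0)+y)))*((((8+y)*8)*((4*7)*(b+9)))*(((5*x)*(b+a))+((y+9)+z)))) -> (((((b+a)*(y+6))+(48*(8*9)))+(((b*a)+(2*b))*((4*0)+y)))*((((8+y)*8)*((4*7)*(b+9)))*(((5*x)*(b+a))+((y+9)+z))))
Step 2: at LLRR: (8*9) -> 72; overall: (((((b+a)*(y+6))+(48*(8*9)))+(((b*a)+(2*b))*((4*0)+y)))*((((8+y)*8)*((4*7)*(b+9)))*(((5*x)*(b+a))+((y+9)+z)))) -> (((((b+a)*(y+6))+(48*72))+(((b*a)+(2*b))*((4*0)+y)))*((((8+y)*8)*((4*7)*(b+9)))*(((5*x)*(b+a))+((y+9)+z))))
Step 3: at LLR: (48*72) -> 3456; overall: (((((b+a)*(y+6))+(48*72))+(((b*a)+(2*b))*((4*0)+y)))*((((8+y)*8)*((4*7)*(b+9)))*(((5*x)*(b+a))+((y+9)+z)))) -> (((((b+a)*(y+6))+3456)+(((b*a)+(2*b))*((4*0)+y)))*((((8+y)*8)*((4*7)*(b+9)))*(((5*x)*(b+a))+((y+9)+z))))
Step 4: at LRRL: (4*0) -> 0; overall: (((((b+a)*(y+6))+3456)+(((b*a)+(2*b))*((4*0)+y)))*((((8+y)*8)*((4*7)*(b+9)))*(((5*x)*(b+a))+((y+9)+z)))) -> (((((b+a)*(y+6))+3456)+(((b*a)+(2*b))*(0+y)))*((((8+y)*8)*((4*7)*(b+9)))*(((5*x)*(b+a))+((y+9)+z))))
Step 5: at LRR: (0+y) -> y; overall: (((((b+a)*(y+6))+3456)+(((b*a)+(2*b))*(0+y)))*((((8+y)*8)*((4*7)*(b+9)))*(((5*x)*(b+a))+((y+9)+z)))) -> (((((b+a)*(y+6))+3456)+(((b*a)+(2*b))*y))*((((8+y)*8)*((4*7)*(b+9)))*(((5*x)*(b+a))+((y+9)+z))))
Step 6: at RLRL: (4*7) -> 28; overall: (((((b+a)*(y+6))+3456)+(((b*a)+(2*b))*y))*((((8+y)*8)*((4*7)*(b+9)))*(((5*x)*(b+a))+((y+9)+z)))) -> (((((b+a)*(y+6))+3456)+(((b*a)+(2*b))*y))*((((8+y)*8)*(28*(b+9)))*(((5*x)*(b+a))+((y+9)+z))))
Fixed point: (((((b+a)*(y+6))+3456)+(((b*a)+(2*b))*y))*((((8+y)*8)*(28*(b+9)))*(((5*x)*(b+a))+((y+9)+z))))

Answer: (((((b+a)*(y+6))+3456)+(((b*a)+(2*b))*y))*((((8+y)*8)*(28*(b+9)))*(((5*x)*(b+a))+((y+9)+z))))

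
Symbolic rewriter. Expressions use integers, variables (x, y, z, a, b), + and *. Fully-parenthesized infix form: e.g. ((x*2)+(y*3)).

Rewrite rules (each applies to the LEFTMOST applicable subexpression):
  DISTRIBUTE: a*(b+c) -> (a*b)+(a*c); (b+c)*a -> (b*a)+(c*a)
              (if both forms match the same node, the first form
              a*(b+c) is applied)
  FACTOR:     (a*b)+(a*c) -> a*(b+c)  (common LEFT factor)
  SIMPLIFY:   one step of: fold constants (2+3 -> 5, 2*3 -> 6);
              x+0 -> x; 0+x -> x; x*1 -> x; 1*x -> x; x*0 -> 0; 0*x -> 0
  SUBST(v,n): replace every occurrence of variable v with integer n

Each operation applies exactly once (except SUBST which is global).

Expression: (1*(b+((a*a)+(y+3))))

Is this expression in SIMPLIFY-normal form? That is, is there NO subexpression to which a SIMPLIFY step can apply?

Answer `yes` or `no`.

Expression: (1*(b+((a*a)+(y+3))))
Scanning for simplifiable subexpressions (pre-order)...
  at root: (1*(b+((a*a)+(y+3)))) (SIMPLIFIABLE)
  at R: (b+((a*a)+(y+3))) (not simplifiable)
  at RR: ((a*a)+(y+3)) (not simplifiable)
  at RRL: (a*a) (not simplifiable)
  at RRR: (y+3) (not simplifiable)
Found simplifiable subexpr at path root: (1*(b+((a*a)+(y+3))))
One SIMPLIFY step would give: (b+((a*a)+(y+3)))
-> NOT in normal form.

Answer: no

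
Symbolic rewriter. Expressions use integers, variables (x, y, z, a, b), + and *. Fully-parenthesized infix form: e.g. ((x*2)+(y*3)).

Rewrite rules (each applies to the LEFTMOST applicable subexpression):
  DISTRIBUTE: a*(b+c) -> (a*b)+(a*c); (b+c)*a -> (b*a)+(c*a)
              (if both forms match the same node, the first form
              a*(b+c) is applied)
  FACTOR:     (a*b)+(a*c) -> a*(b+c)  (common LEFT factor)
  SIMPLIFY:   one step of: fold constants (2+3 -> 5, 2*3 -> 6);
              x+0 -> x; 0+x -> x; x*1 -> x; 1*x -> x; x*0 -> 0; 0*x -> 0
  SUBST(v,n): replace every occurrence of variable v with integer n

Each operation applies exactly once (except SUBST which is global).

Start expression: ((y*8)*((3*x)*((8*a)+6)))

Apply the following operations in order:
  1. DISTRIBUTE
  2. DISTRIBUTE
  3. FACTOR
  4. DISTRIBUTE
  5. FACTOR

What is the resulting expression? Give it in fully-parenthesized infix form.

Start: ((y*8)*((3*x)*((8*a)+6)))
Apply DISTRIBUTE at R (target: ((3*x)*((8*a)+6))): ((y*8)*((3*x)*((8*a)+6))) -> ((y*8)*(((3*x)*(8*a))+((3*x)*6)))
Apply DISTRIBUTE at root (target: ((y*8)*(((3*x)*(8*a))+((3*x)*6)))): ((y*8)*(((3*x)*(8*a))+((3*x)*6))) -> (((y*8)*((3*x)*(8*a)))+((y*8)*((3*x)*6)))
Apply FACTOR at root (target: (((y*8)*((3*x)*(8*a)))+((y*8)*((3*x)*6)))): (((y*8)*((3*x)*(8*a)))+((y*8)*((3*x)*6))) -> ((y*8)*(((3*x)*(8*a))+((3*x)*6)))
Apply DISTRIBUTE at root (target: ((y*8)*(((3*x)*(8*a))+((3*x)*6)))): ((y*8)*(((3*x)*(8*a))+((3*x)*6))) -> (((y*8)*((3*x)*(8*a)))+((y*8)*((3*x)*6)))
Apply FACTOR at root (target: (((y*8)*((3*x)*(8*a)))+((y*8)*((3*x)*6)))): (((y*8)*((3*x)*(8*a)))+((y*8)*((3*x)*6))) -> ((y*8)*(((3*x)*(8*a))+((3*x)*6)))

Answer: ((y*8)*(((3*x)*(8*a))+((3*x)*6)))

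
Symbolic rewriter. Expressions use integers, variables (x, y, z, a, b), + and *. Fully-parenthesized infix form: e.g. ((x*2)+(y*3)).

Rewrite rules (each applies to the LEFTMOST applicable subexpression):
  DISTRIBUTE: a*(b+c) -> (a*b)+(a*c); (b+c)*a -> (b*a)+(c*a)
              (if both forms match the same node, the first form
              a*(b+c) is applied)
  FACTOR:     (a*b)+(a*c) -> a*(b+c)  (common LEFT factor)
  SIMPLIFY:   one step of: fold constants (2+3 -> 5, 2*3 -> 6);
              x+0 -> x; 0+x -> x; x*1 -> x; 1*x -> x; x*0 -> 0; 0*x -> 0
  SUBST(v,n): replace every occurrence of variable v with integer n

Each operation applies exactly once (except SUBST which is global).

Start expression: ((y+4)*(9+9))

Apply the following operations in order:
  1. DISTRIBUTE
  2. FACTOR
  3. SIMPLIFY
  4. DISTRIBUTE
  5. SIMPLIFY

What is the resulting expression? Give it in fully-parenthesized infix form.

Answer: ((y*18)+72)

Derivation:
Start: ((y+4)*(9+9))
Apply DISTRIBUTE at root (target: ((y+4)*(9+9))): ((y+4)*(9+9)) -> (((y+4)*9)+((y+4)*9))
Apply FACTOR at root (target: (((y+4)*9)+((y+4)*9))): (((y+4)*9)+((y+4)*9)) -> ((y+4)*(9+9))
Apply SIMPLIFY at R (target: (9+9)): ((y+4)*(9+9)) -> ((y+4)*18)
Apply DISTRIBUTE at root (target: ((y+4)*18)): ((y+4)*18) -> ((y*18)+(4*18))
Apply SIMPLIFY at R (target: (4*18)): ((y*18)+(4*18)) -> ((y*18)+72)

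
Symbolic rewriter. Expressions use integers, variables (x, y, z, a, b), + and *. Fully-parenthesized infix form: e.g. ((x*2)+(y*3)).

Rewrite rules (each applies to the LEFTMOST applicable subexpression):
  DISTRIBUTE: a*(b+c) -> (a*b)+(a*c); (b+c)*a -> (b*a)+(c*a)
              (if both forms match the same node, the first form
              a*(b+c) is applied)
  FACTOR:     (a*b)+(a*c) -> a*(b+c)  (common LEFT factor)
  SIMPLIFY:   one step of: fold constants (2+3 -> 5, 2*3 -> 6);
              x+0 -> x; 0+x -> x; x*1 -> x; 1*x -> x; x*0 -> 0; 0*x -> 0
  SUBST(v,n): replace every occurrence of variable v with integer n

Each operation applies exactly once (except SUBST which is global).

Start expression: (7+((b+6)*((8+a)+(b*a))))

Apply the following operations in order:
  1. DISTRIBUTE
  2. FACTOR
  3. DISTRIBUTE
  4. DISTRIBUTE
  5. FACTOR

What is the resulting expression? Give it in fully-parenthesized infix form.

Start: (7+((b+6)*((8+a)+(b*a))))
Apply DISTRIBUTE at R (target: ((b+6)*((8+a)+(b*a)))): (7+((b+6)*((8+a)+(b*a)))) -> (7+(((b+6)*(8+a))+((b+6)*(b*a))))
Apply FACTOR at R (target: (((b+6)*(8+a))+((b+6)*(b*a)))): (7+(((b+6)*(8+a))+((b+6)*(b*a)))) -> (7+((b+6)*((8+a)+(b*a))))
Apply DISTRIBUTE at R (target: ((b+6)*((8+a)+(b*a)))): (7+((b+6)*((8+a)+(b*a)))) -> (7+(((b+6)*(8+a))+((b+6)*(b*a))))
Apply DISTRIBUTE at RL (target: ((b+6)*(8+a))): (7+(((b+6)*(8+a))+((b+6)*(b*a)))) -> (7+((((b+6)*8)+((b+6)*a))+((b+6)*(b*a))))
Apply FACTOR at RL (target: (((b+6)*8)+((b+6)*a))): (7+((((b+6)*8)+((b+6)*a))+((b+6)*(b*a)))) -> (7+(((b+6)*(8+a))+((b+6)*(b*a))))

Answer: (7+(((b+6)*(8+a))+((b+6)*(b*a))))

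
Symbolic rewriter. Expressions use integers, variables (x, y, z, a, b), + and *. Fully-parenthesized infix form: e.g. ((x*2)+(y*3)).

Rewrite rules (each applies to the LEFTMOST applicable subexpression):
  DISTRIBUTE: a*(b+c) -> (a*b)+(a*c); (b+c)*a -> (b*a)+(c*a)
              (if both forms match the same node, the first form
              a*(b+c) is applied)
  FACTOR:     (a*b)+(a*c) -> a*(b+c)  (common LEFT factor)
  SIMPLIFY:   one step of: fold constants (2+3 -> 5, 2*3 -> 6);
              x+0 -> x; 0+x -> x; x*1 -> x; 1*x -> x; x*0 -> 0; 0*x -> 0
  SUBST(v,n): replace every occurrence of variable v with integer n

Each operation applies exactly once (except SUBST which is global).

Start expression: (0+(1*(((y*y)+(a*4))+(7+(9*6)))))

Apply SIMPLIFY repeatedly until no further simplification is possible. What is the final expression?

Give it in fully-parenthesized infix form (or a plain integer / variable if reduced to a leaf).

Answer: (((y*y)+(a*4))+61)

Derivation:
Start: (0+(1*(((y*y)+(a*4))+(7+(9*6)))))
Step 1: at root: (0+(1*(((y*y)+(a*4))+(7+(9*6))))) -> (1*(((y*y)+(a*4))+(7+(9*6)))); overall: (0+(1*(((y*y)+(a*4))+(7+(9*6))))) -> (1*(((y*y)+(a*4))+(7+(9*6))))
Step 2: at root: (1*(((y*y)+(a*4))+(7+(9*6)))) -> (((y*y)+(a*4))+(7+(9*6))); overall: (1*(((y*y)+(a*4))+(7+(9*6)))) -> (((y*y)+(a*4))+(7+(9*6)))
Step 3: at RR: (9*6) -> 54; overall: (((y*y)+(a*4))+(7+(9*6))) -> (((y*y)+(a*4))+(7+54))
Step 4: at R: (7+54) -> 61; overall: (((y*y)+(a*4))+(7+54)) -> (((y*y)+(a*4))+61)
Fixed point: (((y*y)+(a*4))+61)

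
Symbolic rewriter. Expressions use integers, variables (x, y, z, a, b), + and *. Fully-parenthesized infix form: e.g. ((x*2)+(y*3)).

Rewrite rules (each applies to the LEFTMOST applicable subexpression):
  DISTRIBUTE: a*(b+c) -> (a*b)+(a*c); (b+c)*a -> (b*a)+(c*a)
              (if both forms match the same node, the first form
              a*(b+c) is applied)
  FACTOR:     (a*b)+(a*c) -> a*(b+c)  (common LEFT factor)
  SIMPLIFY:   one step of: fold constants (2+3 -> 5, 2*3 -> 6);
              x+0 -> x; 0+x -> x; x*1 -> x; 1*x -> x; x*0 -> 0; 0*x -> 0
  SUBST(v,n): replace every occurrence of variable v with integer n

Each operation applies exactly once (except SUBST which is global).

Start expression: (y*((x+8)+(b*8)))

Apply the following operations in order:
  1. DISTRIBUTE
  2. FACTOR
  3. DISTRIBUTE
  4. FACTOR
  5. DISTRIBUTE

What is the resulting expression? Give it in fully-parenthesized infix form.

Answer: ((y*(x+8))+(y*(b*8)))

Derivation:
Start: (y*((x+8)+(b*8)))
Apply DISTRIBUTE at root (target: (y*((x+8)+(b*8)))): (y*((x+8)+(b*8))) -> ((y*(x+8))+(y*(b*8)))
Apply FACTOR at root (target: ((y*(x+8))+(y*(b*8)))): ((y*(x+8))+(y*(b*8))) -> (y*((x+8)+(b*8)))
Apply DISTRIBUTE at root (target: (y*((x+8)+(b*8)))): (y*((x+8)+(b*8))) -> ((y*(x+8))+(y*(b*8)))
Apply FACTOR at root (target: ((y*(x+8))+(y*(b*8)))): ((y*(x+8))+(y*(b*8))) -> (y*((x+8)+(b*8)))
Apply DISTRIBUTE at root (target: (y*((x+8)+(b*8)))): (y*((x+8)+(b*8))) -> ((y*(x+8))+(y*(b*8)))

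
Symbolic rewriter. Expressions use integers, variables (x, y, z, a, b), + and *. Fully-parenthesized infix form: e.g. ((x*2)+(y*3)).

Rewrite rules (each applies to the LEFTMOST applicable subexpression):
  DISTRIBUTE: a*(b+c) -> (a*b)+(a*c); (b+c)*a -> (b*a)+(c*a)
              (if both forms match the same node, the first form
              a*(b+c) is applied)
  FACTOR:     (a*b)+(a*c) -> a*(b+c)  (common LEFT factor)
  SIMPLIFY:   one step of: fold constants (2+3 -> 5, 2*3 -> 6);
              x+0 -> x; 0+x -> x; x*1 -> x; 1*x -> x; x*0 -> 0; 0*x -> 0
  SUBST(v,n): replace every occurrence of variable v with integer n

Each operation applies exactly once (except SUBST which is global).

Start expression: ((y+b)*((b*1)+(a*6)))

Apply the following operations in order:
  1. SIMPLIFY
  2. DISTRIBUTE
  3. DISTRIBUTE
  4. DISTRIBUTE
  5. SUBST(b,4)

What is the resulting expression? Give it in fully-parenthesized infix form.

Answer: (((y*4)+(4*4))+((y*(a*6))+(4*(a*6))))

Derivation:
Start: ((y+b)*((b*1)+(a*6)))
Apply SIMPLIFY at RL (target: (b*1)): ((y+b)*((b*1)+(a*6))) -> ((y+b)*(b+(a*6)))
Apply DISTRIBUTE at root (target: ((y+b)*(b+(a*6)))): ((y+b)*(b+(a*6))) -> (((y+b)*b)+((y+b)*(a*6)))
Apply DISTRIBUTE at L (target: ((y+b)*b)): (((y+b)*b)+((y+b)*(a*6))) -> (((y*b)+(b*b))+((y+b)*(a*6)))
Apply DISTRIBUTE at R (target: ((y+b)*(a*6))): (((y*b)+(b*b))+((y+b)*(a*6))) -> (((y*b)+(b*b))+((y*(a*6))+(b*(a*6))))
Apply SUBST(b,4): (((y*b)+(b*b))+((y*(a*6))+(b*(a*6)))) -> (((y*4)+(4*4))+((y*(a*6))+(4*(a*6))))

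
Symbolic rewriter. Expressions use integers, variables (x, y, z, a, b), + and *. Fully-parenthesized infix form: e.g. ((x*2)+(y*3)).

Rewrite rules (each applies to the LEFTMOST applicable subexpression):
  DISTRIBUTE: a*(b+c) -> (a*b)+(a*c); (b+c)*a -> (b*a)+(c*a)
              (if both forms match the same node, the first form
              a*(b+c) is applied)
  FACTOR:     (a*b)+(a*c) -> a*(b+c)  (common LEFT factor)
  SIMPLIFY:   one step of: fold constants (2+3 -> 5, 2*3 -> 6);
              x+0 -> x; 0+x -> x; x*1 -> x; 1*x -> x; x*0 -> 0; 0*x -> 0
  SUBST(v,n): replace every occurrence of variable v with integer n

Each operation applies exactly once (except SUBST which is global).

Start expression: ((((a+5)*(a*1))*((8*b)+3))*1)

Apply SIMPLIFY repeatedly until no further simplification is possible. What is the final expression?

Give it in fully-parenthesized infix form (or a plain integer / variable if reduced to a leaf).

Start: ((((a+5)*(a*1))*((8*b)+3))*1)
Step 1: at root: ((((a+5)*(a*1))*((8*b)+3))*1) -> (((a+5)*(a*1))*((8*b)+3)); overall: ((((a+5)*(a*1))*((8*b)+3))*1) -> (((a+5)*(a*1))*((8*b)+3))
Step 2: at LR: (a*1) -> a; overall: (((a+5)*(a*1))*((8*b)+3)) -> (((a+5)*a)*((8*b)+3))
Fixed point: (((a+5)*a)*((8*b)+3))

Answer: (((a+5)*a)*((8*b)+3))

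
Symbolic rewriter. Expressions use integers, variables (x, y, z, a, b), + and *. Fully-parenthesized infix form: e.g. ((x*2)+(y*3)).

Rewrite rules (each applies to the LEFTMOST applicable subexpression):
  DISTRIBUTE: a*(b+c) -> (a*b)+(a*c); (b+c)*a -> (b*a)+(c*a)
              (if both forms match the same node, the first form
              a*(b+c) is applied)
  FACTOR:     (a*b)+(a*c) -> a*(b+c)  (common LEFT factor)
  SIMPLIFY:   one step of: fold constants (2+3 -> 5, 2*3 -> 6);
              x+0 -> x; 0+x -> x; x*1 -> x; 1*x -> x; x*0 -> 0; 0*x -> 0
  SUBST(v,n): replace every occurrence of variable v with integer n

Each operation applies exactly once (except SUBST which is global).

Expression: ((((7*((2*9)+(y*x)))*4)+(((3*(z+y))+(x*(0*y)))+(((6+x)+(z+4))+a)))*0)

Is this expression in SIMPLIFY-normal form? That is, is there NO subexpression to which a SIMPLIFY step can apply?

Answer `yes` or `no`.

Expression: ((((7*((2*9)+(y*x)))*4)+(((3*(z+y))+(x*(0*y)))+(((6+x)+(z+4))+a)))*0)
Scanning for simplifiable subexpressions (pre-order)...
  at root: ((((7*((2*9)+(y*x)))*4)+(((3*(z+y))+(x*(0*y)))+(((6+x)+(z+4))+a)))*0) (SIMPLIFIABLE)
  at L: (((7*((2*9)+(y*x)))*4)+(((3*(z+y))+(x*(0*y)))+(((6+x)+(z+4))+a))) (not simplifiable)
  at LL: ((7*((2*9)+(y*x)))*4) (not simplifiable)
  at LLL: (7*((2*9)+(y*x))) (not simplifiable)
  at LLLR: ((2*9)+(y*x)) (not simplifiable)
  at LLLRL: (2*9) (SIMPLIFIABLE)
  at LLLRR: (y*x) (not simplifiable)
  at LR: (((3*(z+y))+(x*(0*y)))+(((6+x)+(z+4))+a)) (not simplifiable)
  at LRL: ((3*(z+y))+(x*(0*y))) (not simplifiable)
  at LRLL: (3*(z+y)) (not simplifiable)
  at LRLLR: (z+y) (not simplifiable)
  at LRLR: (x*(0*y)) (not simplifiable)
  at LRLRR: (0*y) (SIMPLIFIABLE)
  at LRR: (((6+x)+(z+4))+a) (not simplifiable)
  at LRRL: ((6+x)+(z+4)) (not simplifiable)
  at LRRLL: (6+x) (not simplifiable)
  at LRRLR: (z+4) (not simplifiable)
Found simplifiable subexpr at path root: ((((7*((2*9)+(y*x)))*4)+(((3*(z+y))+(x*(0*y)))+(((6+x)+(z+4))+a)))*0)
One SIMPLIFY step would give: 0
-> NOT in normal form.

Answer: no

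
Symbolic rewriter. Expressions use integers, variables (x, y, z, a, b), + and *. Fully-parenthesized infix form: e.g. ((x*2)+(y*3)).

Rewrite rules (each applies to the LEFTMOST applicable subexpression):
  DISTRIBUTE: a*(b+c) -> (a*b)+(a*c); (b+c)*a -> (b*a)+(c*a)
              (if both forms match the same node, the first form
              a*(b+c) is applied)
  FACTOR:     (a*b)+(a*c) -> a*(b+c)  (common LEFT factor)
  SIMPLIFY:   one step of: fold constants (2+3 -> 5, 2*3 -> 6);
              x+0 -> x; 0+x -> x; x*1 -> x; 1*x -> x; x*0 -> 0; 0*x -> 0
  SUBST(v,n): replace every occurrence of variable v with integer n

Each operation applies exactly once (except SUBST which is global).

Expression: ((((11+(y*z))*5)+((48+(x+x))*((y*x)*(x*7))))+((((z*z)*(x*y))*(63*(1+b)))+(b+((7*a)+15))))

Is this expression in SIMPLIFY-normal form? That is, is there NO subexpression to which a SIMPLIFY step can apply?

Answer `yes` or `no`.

Expression: ((((11+(y*z))*5)+((48+(x+x))*((y*x)*(x*7))))+((((z*z)*(x*y))*(63*(1+b)))+(b+((7*a)+15))))
Scanning for simplifiable subexpressions (pre-order)...
  at root: ((((11+(y*z))*5)+((48+(x+x))*((y*x)*(x*7))))+((((z*z)*(x*y))*(63*(1+b)))+(b+((7*a)+15)))) (not simplifiable)
  at L: (((11+(y*z))*5)+((48+(x+x))*((y*x)*(x*7)))) (not simplifiable)
  at LL: ((11+(y*z))*5) (not simplifiable)
  at LLL: (11+(y*z)) (not simplifiable)
  at LLLR: (y*z) (not simplifiable)
  at LR: ((48+(x+x))*((y*x)*(x*7))) (not simplifiable)
  at LRL: (48+(x+x)) (not simplifiable)
  at LRLR: (x+x) (not simplifiable)
  at LRR: ((y*x)*(x*7)) (not simplifiable)
  at LRRL: (y*x) (not simplifiable)
  at LRRR: (x*7) (not simplifiable)
  at R: ((((z*z)*(x*y))*(63*(1+b)))+(b+((7*a)+15))) (not simplifiable)
  at RL: (((z*z)*(x*y))*(63*(1+b))) (not simplifiable)
  at RLL: ((z*z)*(x*y)) (not simplifiable)
  at RLLL: (z*z) (not simplifiable)
  at RLLR: (x*y) (not simplifiable)
  at RLR: (63*(1+b)) (not simplifiable)
  at RLRR: (1+b) (not simplifiable)
  at RR: (b+((7*a)+15)) (not simplifiable)
  at RRR: ((7*a)+15) (not simplifiable)
  at RRRL: (7*a) (not simplifiable)
Result: no simplifiable subexpression found -> normal form.

Answer: yes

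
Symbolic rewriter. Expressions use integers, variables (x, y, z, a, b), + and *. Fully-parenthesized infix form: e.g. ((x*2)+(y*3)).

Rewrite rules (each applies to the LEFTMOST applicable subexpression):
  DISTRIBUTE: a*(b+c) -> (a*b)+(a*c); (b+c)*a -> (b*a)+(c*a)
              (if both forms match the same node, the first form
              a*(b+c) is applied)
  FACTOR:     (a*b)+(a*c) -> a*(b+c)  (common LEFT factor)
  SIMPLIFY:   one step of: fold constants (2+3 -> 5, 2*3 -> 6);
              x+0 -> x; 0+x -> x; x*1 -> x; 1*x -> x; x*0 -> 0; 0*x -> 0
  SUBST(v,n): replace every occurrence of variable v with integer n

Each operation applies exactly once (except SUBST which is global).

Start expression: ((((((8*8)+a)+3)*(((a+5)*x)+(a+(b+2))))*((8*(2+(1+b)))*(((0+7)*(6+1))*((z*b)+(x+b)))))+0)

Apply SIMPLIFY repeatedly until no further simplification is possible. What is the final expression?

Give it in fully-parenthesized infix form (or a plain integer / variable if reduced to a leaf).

Answer: ((((64+a)+3)*(((a+5)*x)+(a+(b+2))))*((8*(2+(1+b)))*(49*((z*b)+(x+b)))))

Derivation:
Start: ((((((8*8)+a)+3)*(((a+5)*x)+(a+(b+2))))*((8*(2+(1+b)))*(((0+7)*(6+1))*((z*b)+(x+b)))))+0)
Step 1: at root: ((((((8*8)+a)+3)*(((a+5)*x)+(a+(b+2))))*((8*(2+(1+b)))*(((0+7)*(6+1))*((z*b)+(x+b)))))+0) -> (((((8*8)+a)+3)*(((a+5)*x)+(a+(b+2))))*((8*(2+(1+b)))*(((0+7)*(6+1))*((z*b)+(x+b))))); overall: ((((((8*8)+a)+3)*(((a+5)*x)+(a+(b+2))))*((8*(2+(1+b)))*(((0+7)*(6+1))*((z*b)+(x+b)))))+0) -> (((((8*8)+a)+3)*(((a+5)*x)+(a+(b+2))))*((8*(2+(1+b)))*(((0+7)*(6+1))*((z*b)+(x+b)))))
Step 2: at LLLL: (8*8) -> 64; overall: (((((8*8)+a)+3)*(((a+5)*x)+(a+(b+2))))*((8*(2+(1+b)))*(((0+7)*(6+1))*((z*b)+(x+b))))) -> ((((64+a)+3)*(((a+5)*x)+(a+(b+2))))*((8*(2+(1+b)))*(((0+7)*(6+1))*((z*b)+(x+b)))))
Step 3: at RRLL: (0+7) -> 7; overall: ((((64+a)+3)*(((a+5)*x)+(a+(b+2))))*((8*(2+(1+b)))*(((0+7)*(6+1))*((z*b)+(x+b))))) -> ((((64+a)+3)*(((a+5)*x)+(a+(b+2))))*((8*(2+(1+b)))*((7*(6+1))*((z*b)+(x+b)))))
Step 4: at RRLR: (6+1) -> 7; overall: ((((64+a)+3)*(((a+5)*x)+(a+(b+2))))*((8*(2+(1+b)))*((7*(6+1))*((z*b)+(x+b))))) -> ((((64+a)+3)*(((a+5)*x)+(a+(b+2))))*((8*(2+(1+b)))*((7*7)*((z*b)+(x+b)))))
Step 5: at RRL: (7*7) -> 49; overall: ((((64+a)+3)*(((a+5)*x)+(a+(b+2))))*((8*(2+(1+b)))*((7*7)*((z*b)+(x+b))))) -> ((((64+a)+3)*(((a+5)*x)+(a+(b+2))))*((8*(2+(1+b)))*(49*((z*b)+(x+b)))))
Fixed point: ((((64+a)+3)*(((a+5)*x)+(a+(b+2))))*((8*(2+(1+b)))*(49*((z*b)+(x+b)))))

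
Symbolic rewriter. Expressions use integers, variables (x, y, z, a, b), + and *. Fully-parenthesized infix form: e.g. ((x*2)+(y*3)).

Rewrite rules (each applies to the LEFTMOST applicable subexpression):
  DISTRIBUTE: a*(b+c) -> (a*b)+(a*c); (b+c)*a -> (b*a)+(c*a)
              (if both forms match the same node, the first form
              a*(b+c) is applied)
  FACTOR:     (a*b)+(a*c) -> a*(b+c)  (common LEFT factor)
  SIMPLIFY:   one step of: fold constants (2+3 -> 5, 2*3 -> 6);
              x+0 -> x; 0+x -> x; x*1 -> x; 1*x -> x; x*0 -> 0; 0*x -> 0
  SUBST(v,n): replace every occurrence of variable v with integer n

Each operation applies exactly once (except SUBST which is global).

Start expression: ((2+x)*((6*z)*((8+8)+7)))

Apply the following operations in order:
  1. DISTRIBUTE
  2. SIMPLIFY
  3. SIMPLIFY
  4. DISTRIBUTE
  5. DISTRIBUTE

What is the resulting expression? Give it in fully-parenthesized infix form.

Answer: ((2*((6*z)*23))+((x*((6*z)*(8+8)))+(x*((6*z)*7))))

Derivation:
Start: ((2+x)*((6*z)*((8+8)+7)))
Apply DISTRIBUTE at root (target: ((2+x)*((6*z)*((8+8)+7)))): ((2+x)*((6*z)*((8+8)+7))) -> ((2*((6*z)*((8+8)+7)))+(x*((6*z)*((8+8)+7))))
Apply SIMPLIFY at LRRL (target: (8+8)): ((2*((6*z)*((8+8)+7)))+(x*((6*z)*((8+8)+7)))) -> ((2*((6*z)*(16+7)))+(x*((6*z)*((8+8)+7))))
Apply SIMPLIFY at LRR (target: (16+7)): ((2*((6*z)*(16+7)))+(x*((6*z)*((8+8)+7)))) -> ((2*((6*z)*23))+(x*((6*z)*((8+8)+7))))
Apply DISTRIBUTE at RR (target: ((6*z)*((8+8)+7))): ((2*((6*z)*23))+(x*((6*z)*((8+8)+7)))) -> ((2*((6*z)*23))+(x*(((6*z)*(8+8))+((6*z)*7))))
Apply DISTRIBUTE at R (target: (x*(((6*z)*(8+8))+((6*z)*7)))): ((2*((6*z)*23))+(x*(((6*z)*(8+8))+((6*z)*7)))) -> ((2*((6*z)*23))+((x*((6*z)*(8+8)))+(x*((6*z)*7))))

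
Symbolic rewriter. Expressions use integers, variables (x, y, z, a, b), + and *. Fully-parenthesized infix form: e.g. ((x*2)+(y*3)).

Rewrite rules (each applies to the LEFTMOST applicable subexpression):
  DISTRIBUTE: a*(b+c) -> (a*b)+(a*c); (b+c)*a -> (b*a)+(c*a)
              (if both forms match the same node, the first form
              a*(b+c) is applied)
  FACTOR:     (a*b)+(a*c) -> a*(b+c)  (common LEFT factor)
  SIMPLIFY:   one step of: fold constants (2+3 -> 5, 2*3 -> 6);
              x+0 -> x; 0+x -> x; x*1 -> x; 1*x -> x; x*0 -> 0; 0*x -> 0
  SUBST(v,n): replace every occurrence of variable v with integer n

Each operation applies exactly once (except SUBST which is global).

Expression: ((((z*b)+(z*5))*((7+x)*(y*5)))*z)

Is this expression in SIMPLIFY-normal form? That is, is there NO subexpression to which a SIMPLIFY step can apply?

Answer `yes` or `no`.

Answer: yes

Derivation:
Expression: ((((z*b)+(z*5))*((7+x)*(y*5)))*z)
Scanning for simplifiable subexpressions (pre-order)...
  at root: ((((z*b)+(z*5))*((7+x)*(y*5)))*z) (not simplifiable)
  at L: (((z*b)+(z*5))*((7+x)*(y*5))) (not simplifiable)
  at LL: ((z*b)+(z*5)) (not simplifiable)
  at LLL: (z*b) (not simplifiable)
  at LLR: (z*5) (not simplifiable)
  at LR: ((7+x)*(y*5)) (not simplifiable)
  at LRL: (7+x) (not simplifiable)
  at LRR: (y*5) (not simplifiable)
Result: no simplifiable subexpression found -> normal form.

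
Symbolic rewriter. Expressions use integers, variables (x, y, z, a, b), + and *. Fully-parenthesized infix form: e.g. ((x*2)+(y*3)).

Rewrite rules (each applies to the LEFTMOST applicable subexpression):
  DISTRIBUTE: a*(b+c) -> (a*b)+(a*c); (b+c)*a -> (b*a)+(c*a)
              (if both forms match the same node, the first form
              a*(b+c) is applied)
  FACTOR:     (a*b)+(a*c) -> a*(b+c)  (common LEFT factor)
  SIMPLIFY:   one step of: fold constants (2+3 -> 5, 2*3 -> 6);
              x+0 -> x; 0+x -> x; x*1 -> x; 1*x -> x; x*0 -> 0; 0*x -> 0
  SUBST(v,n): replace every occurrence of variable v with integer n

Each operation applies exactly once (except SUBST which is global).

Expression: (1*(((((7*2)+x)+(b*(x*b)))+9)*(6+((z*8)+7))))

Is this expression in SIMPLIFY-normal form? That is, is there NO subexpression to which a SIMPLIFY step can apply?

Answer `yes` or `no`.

Answer: no

Derivation:
Expression: (1*(((((7*2)+x)+(b*(x*b)))+9)*(6+((z*8)+7))))
Scanning for simplifiable subexpressions (pre-order)...
  at root: (1*(((((7*2)+x)+(b*(x*b)))+9)*(6+((z*8)+7)))) (SIMPLIFIABLE)
  at R: (((((7*2)+x)+(b*(x*b)))+9)*(6+((z*8)+7))) (not simplifiable)
  at RL: ((((7*2)+x)+(b*(x*b)))+9) (not simplifiable)
  at RLL: (((7*2)+x)+(b*(x*b))) (not simplifiable)
  at RLLL: ((7*2)+x) (not simplifiable)
  at RLLLL: (7*2) (SIMPLIFIABLE)
  at RLLR: (b*(x*b)) (not simplifiable)
  at RLLRR: (x*b) (not simplifiable)
  at RR: (6+((z*8)+7)) (not simplifiable)
  at RRR: ((z*8)+7) (not simplifiable)
  at RRRL: (z*8) (not simplifiable)
Found simplifiable subexpr at path root: (1*(((((7*2)+x)+(b*(x*b)))+9)*(6+((z*8)+7))))
One SIMPLIFY step would give: (((((7*2)+x)+(b*(x*b)))+9)*(6+((z*8)+7)))
-> NOT in normal form.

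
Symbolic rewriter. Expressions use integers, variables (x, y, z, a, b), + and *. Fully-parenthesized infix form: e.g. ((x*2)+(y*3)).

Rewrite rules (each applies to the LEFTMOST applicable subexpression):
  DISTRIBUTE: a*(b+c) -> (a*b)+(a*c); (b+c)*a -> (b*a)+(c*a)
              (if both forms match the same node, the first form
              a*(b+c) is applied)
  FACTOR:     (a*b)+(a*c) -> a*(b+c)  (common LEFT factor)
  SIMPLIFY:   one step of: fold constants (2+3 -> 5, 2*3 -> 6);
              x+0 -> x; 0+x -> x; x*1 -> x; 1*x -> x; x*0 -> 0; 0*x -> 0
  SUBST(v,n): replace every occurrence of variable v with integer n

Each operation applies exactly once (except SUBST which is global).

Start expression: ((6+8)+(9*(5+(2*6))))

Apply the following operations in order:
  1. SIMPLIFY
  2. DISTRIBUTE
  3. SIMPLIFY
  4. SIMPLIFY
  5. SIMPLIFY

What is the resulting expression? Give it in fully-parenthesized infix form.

Start: ((6+8)+(9*(5+(2*6))))
Apply SIMPLIFY at L (target: (6+8)): ((6+8)+(9*(5+(2*6)))) -> (14+(9*(5+(2*6))))
Apply DISTRIBUTE at R (target: (9*(5+(2*6)))): (14+(9*(5+(2*6)))) -> (14+((9*5)+(9*(2*6))))
Apply SIMPLIFY at RL (target: (9*5)): (14+((9*5)+(9*(2*6)))) -> (14+(45+(9*(2*6))))
Apply SIMPLIFY at RRR (target: (2*6)): (14+(45+(9*(2*6)))) -> (14+(45+(9*12)))
Apply SIMPLIFY at RR (target: (9*12)): (14+(45+(9*12))) -> (14+(45+108))

Answer: (14+(45+108))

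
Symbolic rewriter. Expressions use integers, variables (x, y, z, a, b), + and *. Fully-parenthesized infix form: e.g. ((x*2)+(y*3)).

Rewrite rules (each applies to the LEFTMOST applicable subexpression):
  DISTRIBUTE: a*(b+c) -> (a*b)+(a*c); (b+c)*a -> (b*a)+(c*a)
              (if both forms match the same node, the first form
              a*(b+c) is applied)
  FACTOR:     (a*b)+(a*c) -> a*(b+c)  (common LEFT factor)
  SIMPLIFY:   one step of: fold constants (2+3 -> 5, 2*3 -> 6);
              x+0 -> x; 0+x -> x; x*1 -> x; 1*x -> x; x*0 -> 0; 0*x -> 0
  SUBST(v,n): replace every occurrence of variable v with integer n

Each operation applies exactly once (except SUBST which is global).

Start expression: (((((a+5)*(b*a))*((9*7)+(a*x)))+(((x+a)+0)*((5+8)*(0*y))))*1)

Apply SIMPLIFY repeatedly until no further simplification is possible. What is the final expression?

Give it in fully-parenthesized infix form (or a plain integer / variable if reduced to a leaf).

Start: (((((a+5)*(b*a))*((9*7)+(a*x)))+(((x+a)+0)*((5+8)*(0*y))))*1)
Step 1: at root: (((((a+5)*(b*a))*((9*7)+(a*x)))+(((x+a)+0)*((5+8)*(0*y))))*1) -> ((((a+5)*(b*a))*((9*7)+(a*x)))+(((x+a)+0)*((5+8)*(0*y)))); overall: (((((a+5)*(b*a))*((9*7)+(a*x)))+(((x+a)+0)*((5+8)*(0*y))))*1) -> ((((a+5)*(b*a))*((9*7)+(a*x)))+(((x+a)+0)*((5+8)*(0*y))))
Step 2: at LRL: (9*7) -> 63; overall: ((((a+5)*(b*a))*((9*7)+(a*x)))+(((x+a)+0)*((5+8)*(0*y)))) -> ((((a+5)*(b*a))*(63+(a*x)))+(((x+a)+0)*((5+8)*(0*y))))
Step 3: at RL: ((x+a)+0) -> (x+a); overall: ((((a+5)*(b*a))*(63+(a*x)))+(((x+a)+0)*((5+8)*(0*y)))) -> ((((a+5)*(b*a))*(63+(a*x)))+((x+a)*((5+8)*(0*y))))
Step 4: at RRL: (5+8) -> 13; overall: ((((a+5)*(b*a))*(63+(a*x)))+((x+a)*((5+8)*(0*y)))) -> ((((a+5)*(b*a))*(63+(a*x)))+((x+a)*(13*(0*y))))
Step 5: at RRR: (0*y) -> 0; overall: ((((a+5)*(b*a))*(63+(a*x)))+((x+a)*(13*(0*y)))) -> ((((a+5)*(b*a))*(63+(a*x)))+((x+a)*(13*0)))
Step 6: at RR: (13*0) -> 0; overall: ((((a+5)*(b*a))*(63+(a*x)))+((x+a)*(13*0))) -> ((((a+5)*(b*a))*(63+(a*x)))+((x+a)*0))
Step 7: at R: ((x+a)*0) -> 0; overall: ((((a+5)*(b*a))*(63+(a*x)))+((x+a)*0)) -> ((((a+5)*(b*a))*(63+(a*x)))+0)
Step 8: at root: ((((a+5)*(b*a))*(63+(a*x)))+0) -> (((a+5)*(b*a))*(63+(a*x))); overall: ((((a+5)*(b*a))*(63+(a*x)))+0) -> (((a+5)*(b*a))*(63+(a*x)))
Fixed point: (((a+5)*(b*a))*(63+(a*x)))

Answer: (((a+5)*(b*a))*(63+(a*x)))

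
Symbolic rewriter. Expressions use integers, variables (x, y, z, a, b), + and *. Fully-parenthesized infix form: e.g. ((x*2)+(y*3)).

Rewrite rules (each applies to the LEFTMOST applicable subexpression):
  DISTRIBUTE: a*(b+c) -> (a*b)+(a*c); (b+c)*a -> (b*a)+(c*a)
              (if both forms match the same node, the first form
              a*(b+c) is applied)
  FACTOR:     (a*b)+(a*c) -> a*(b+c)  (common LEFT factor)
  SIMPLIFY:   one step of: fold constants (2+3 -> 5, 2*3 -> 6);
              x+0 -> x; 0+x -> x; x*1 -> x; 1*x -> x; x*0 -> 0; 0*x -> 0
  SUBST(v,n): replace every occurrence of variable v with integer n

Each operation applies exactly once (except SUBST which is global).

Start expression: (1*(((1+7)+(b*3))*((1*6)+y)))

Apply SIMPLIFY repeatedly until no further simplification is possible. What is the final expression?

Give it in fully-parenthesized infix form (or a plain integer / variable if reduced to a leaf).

Start: (1*(((1+7)+(b*3))*((1*6)+y)))
Step 1: at root: (1*(((1+7)+(b*3))*((1*6)+y))) -> (((1+7)+(b*3))*((1*6)+y)); overall: (1*(((1+7)+(b*3))*((1*6)+y))) -> (((1+7)+(b*3))*((1*6)+y))
Step 2: at LL: (1+7) -> 8; overall: (((1+7)+(b*3))*((1*6)+y)) -> ((8+(b*3))*((1*6)+y))
Step 3: at RL: (1*6) -> 6; overall: ((8+(b*3))*((1*6)+y)) -> ((8+(b*3))*(6+y))
Fixed point: ((8+(b*3))*(6+y))

Answer: ((8+(b*3))*(6+y))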